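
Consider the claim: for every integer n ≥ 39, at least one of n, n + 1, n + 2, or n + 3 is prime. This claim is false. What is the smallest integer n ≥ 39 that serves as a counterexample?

n = 48

The first 9 eligible values, up to n = 47, all satisfy the conclusion.
n = 48: 48 = 2 × 24; 49 = 7 × 7; 50 = 2 × 25; 51 = 3 × 17 — all composite.
Hence n = 48 is a counterexample.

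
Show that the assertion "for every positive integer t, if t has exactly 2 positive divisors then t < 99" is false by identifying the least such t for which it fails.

For t = 2, 3, 5, 7, …, 83, 89, 97 the conclusion holds.
t = 101: τ(101) = 2; 101 ≥ 99.

t = 101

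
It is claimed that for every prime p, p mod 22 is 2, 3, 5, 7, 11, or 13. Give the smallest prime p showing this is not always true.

p = 2: 2 mod 22 = 2.
p = 3: 3 mod 22 = 3.
p = 5: 5 mod 22 = 5.
p = 7: 7 mod 22 = 7.
p = 11: 11 mod 22 = 11.
p = 13: 13 mod 22 = 13.
p = 17: 17 mod 22 = 17 — not in {2, 3, 5, 7, 11, 13}.
So p = 17 is the smallest counterexample.

p = 17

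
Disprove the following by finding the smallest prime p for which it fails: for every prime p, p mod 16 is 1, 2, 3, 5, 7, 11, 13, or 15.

p = 41

A counterexample is any prime p such that the claim fails; we check each in order.
For p = 2, 3, 5, 7, …, 29, 31, 37 the conclusion holds.
p = 41: 41 mod 16 = 9 — not in {1, 2, 3, 5, 7, 11, 13, 15}.
Hence p = 41 is a counterexample.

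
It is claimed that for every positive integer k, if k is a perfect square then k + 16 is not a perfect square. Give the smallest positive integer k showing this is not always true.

k = 9

For k = 1, 4 the conclusion holds.
k = 9: 9 = 3² and 9 + 16 = 25 = 5².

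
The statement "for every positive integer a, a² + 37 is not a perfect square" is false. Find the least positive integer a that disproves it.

Check each positive integer a in order until a² + 37 is a perfect square.
For a = 1, 2, 3, 4, …, 15, 16, 17 the conclusion holds.
a = 18: 18² + 37 = 361 = 19², a perfect square.
Thus a = 18 disproves the claim, and no smaller a works.

a = 18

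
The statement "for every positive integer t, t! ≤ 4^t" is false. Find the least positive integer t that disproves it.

t = 9

Check each positive integer t in order until t! > 4^t.
For t = 1, 2, 3, 4, 5, 6, 7, 8 the conclusion holds.
t = 9: t! = 362880 and 4^t = 262144, so 362880 > 262144.
Thus t = 9 disproves the claim, and no smaller t works.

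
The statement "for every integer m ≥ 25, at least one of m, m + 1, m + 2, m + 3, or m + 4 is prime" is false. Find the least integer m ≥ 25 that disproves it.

m = 32

For m = 25, 26, 27, 28, 29, 30, 31 the conclusion holds.
m = 32: 32 = 2 × 16; 33 = 3 × 11; 34 = 2 × 17; 35 = 5 × 7; 36 = 2 × 18 — all composite.
Hence m = 32 is a counterexample.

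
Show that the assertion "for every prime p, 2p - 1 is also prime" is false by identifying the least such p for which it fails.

A counterexample is any prime p such that 2p - 1 is not prime; we check each in order.
For p = 2, 3 the conclusion holds.
p = 5: 2p - 1 = 9 = 3 × 3, not prime.
Thus p = 5 disproves the claim, and no smaller p works.

p = 5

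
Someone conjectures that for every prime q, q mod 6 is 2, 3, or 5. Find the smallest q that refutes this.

q = 7

A counterexample is any prime q such that the claim fails; we check each in order.
For q = 2, 3, 5 the conclusion holds.
q = 7: 7 mod 6 = 1 — not in {2, 3, 5}.
So q = 7 is the smallest counterexample.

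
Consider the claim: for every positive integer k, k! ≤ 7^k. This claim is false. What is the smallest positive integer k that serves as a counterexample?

The first 16 eligible values, up to k = 16, all satisfy the conclusion.
k = 17: k! = 355687428096000 and 7^k = 232630513987207, so 355687428096000 > 232630513987207.
Hence k = 17 is a counterexample.

k = 17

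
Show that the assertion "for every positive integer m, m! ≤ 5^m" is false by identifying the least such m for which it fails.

m = 12

A counterexample is any positive integer m such that m! > 5^m; we check each in order.
For m = 1, 2, 3, 4, …, 9, 10, 11 the conclusion holds.
m = 12: m! = 479001600 and 5^m = 244140625, so 479001600 > 244140625.
Thus m = 12 disproves the claim, and no smaller m works.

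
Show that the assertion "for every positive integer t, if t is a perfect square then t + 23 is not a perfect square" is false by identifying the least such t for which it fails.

For t = 1, 4, 9, 16, 25, 36, 49, 64, 81, 100 the conclusion holds.
t = 121: 121 = 11² and 121 + 23 = 144 = 12².

t = 121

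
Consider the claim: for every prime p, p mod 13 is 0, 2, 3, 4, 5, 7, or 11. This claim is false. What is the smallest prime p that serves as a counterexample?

p = 19

For p = 2, 3, 5, 7, 11, 13, 17 the conclusion holds.
p = 19: 19 mod 13 = 6 — not in {0, 2, 3, 4, 5, 7, 11}.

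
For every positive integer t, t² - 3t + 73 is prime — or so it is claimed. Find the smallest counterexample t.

We need the least positive integer t for which t² - 3t + 73 is not prime.
t = 1: t² - 3t + 73 = 71, prime.
t = 2: t² - 3t + 73 = 71, prime.
t = 3: t² - 3t + 73 = 73, prime.
t = 4: t² - 3t + 73 = 77 = 7 × 11, composite.
Hence t = 4 is a counterexample.

t = 4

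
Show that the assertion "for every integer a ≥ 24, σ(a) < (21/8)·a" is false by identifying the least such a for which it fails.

a = 60

We need the least integer a ≥ 24 for which the claim fails.
For a = 24, 25, 26, 27, …, 57, 58, 59 the conclusion holds.
a = 60: σ(60) = 168; 168 ≥ 315/2.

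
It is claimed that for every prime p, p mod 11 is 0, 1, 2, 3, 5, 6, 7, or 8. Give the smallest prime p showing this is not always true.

p = 31

For p = 2, 3, 5, 7, 11, 13, 17, 19, 23, 29 the conclusion holds.
p = 31: 31 mod 11 = 9 — not in {0, 1, 2, 3, 5, 6, 7, 8}.
So p = 31 is the smallest counterexample.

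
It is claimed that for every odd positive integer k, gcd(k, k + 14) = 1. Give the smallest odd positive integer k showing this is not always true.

k = 7

A counterexample is any odd positive integer k such that gcd(k, k + 14) > 1; we check each in order.
For k = 1, 3, 5 the conclusion holds.
k = 7: gcd(7, 21) = 7.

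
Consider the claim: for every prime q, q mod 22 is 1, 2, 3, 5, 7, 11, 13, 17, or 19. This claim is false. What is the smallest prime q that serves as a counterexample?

We need the least prime q for which the claim fails.
For q = 2, 3, 5, 7, 11, 13, 17, 19, 23, 29 the conclusion holds.
q = 31: 31 mod 22 = 9 — not in {1, 2, 3, 5, 7, 11, 13, 17, 19}.
Thus q = 31 disproves the claim, and no smaller q works.

q = 31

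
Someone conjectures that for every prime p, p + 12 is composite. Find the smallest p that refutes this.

p = 5

p = 2: p + 12 = 14 = 2 × 7, composite.
p = 3: p + 12 = 15 = 3 × 5, composite.
p = 5: p + 12 = 17, prime — not composite.
So p = 5 is the smallest counterexample.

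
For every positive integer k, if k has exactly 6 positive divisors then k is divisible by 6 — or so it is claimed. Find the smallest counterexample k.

k = 20

We need the least positive integer k for which k has exactly 6 positive divisors but k is not divisible by 6.
For k = 12, 18 the conclusion holds.
k = 20: τ(20) = 6; 20 mod 6 = 2.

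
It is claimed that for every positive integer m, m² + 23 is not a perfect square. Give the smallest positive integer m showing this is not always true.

m = 11

We need the least positive integer m for which m² + 23 is a perfect square.
For m = 1, 2, 3, 4, 5, 6, 7, 8, 9, 10 the conclusion holds.
m = 11: 11² + 23 = 144 = 12², a perfect square.
Thus m = 11 disproves the claim, and no smaller m works.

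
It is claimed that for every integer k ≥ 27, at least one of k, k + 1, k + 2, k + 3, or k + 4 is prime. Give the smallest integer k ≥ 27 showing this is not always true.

A counterexample is any integer k ≥ 27 such that k, k + 1, k + 2, k + 3, k + 4 are all composite; we check each in order.
The first 5 eligible values, up to k = 31, all satisfy the conclusion.
k = 32: 32 = 2 × 16; 33 = 3 × 11; 34 = 2 × 17; 35 = 5 × 7; 36 = 2 × 18 — all composite.
Hence k = 32 is a counterexample.

k = 32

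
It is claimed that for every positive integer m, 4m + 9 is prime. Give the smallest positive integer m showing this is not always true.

m = 1: 4m + 9 = 13, prime.
m = 2: 4m + 9 = 17, prime.
m = 3: 4m + 9 = 21 = 3 × 7, composite.
Thus m = 3 disproves the claim, and no smaller m works.

m = 3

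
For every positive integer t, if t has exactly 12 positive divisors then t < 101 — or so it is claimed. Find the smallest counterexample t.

A counterexample is any positive integer t such that t has exactly 12 positive divisors but the claim fails; we check each in order.
The first 5 eligible values, up to t = 96, all satisfy the conclusion.
t = 108: τ(108) = 12; 108 ≥ 101.

t = 108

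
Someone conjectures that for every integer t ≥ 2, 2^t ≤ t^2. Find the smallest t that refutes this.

We need the least integer t ≥ 2 for which 2^t > t^2.
t = 2: 2^t = 4 and t^2 = 4, so 4 ≤ 4.
t = 3: 2^t = 8 and t^2 = 9, so 8 ≤ 9.
t = 4: 2^t = 16 and t^2 = 16, so 16 ≤ 16.
t = 5: 2^t = 32 and t^2 = 25, so 32 > 25.
So t = 5 is the smallest counterexample.

t = 5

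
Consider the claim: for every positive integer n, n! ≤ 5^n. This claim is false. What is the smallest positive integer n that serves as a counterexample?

Check each positive integer n in order until n! > 5^n.
For n = 1, 2, 3, 4, …, 9, 10, 11 the conclusion holds.
n = 12: n! = 479001600 and 5^n = 244140625, so 479001600 > 244140625.
So n = 12 is the smallest counterexample.

n = 12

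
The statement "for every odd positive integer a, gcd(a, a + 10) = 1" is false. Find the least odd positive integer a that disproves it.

a = 5

A counterexample is any odd positive integer a such that gcd(a, a + 10) > 1; we check each in order.
For a = 1, 3 the conclusion holds.
a = 5: gcd(5, 15) = 5.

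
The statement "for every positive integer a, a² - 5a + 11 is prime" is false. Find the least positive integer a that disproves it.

The first 6 eligible values, up to a = 6, all satisfy the conclusion.
a = 7: a² - 5a + 11 = 25 = 5 × 5, composite.
So a = 7 is the smallest counterexample.

a = 7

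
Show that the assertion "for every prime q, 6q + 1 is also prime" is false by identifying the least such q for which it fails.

For q = 2, 3, 5, 7, 11, 13, 17 the conclusion holds.
q = 19: 6q + 1 = 115 = 5 × 23, not prime.

q = 19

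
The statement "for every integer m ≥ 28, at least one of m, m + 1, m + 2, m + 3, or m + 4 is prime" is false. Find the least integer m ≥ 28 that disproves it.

m = 32

We need the least integer m ≥ 28 for which m, m + 1, m + 2, m + 3, m + 4 are all composite.
m = 28: 29 is prime.
m = 29: 29 is prime.
m = 30: 31 is prime.
m = 31: 31 is prime.
m = 32: 32 = 2 × 16; 33 = 3 × 11; 34 = 2 × 17; 35 = 5 × 7; 36 = 2 × 18 — all composite.
Hence m = 32 is a counterexample.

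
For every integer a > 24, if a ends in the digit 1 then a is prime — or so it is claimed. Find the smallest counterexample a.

Check each integer a > 24 in order until a ends in the digit 1 but a is not prime.
a = 31: 31 ends in 1 and is prime.
a = 41: 41 ends in 1 and is prime.
a = 51: 51 ends in 1; 51 = 3 × 17, composite.

a = 51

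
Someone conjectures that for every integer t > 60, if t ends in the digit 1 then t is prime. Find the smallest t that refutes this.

Check each integer t > 60 in order until t ends in the digit 1 but t is not prime.
For t = 61, 71 the conclusion holds.
t = 81: 81 ends in 1; 81 = 3 × 27, composite.
Thus t = 81 disproves the claim, and no smaller t works.

t = 81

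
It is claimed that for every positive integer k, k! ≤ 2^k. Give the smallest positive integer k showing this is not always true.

k = 4

A counterexample is any positive integer k such that k! > 2^k; we check each in order.
k = 1: k! = 1 and 2^k = 2, so 1 ≤ 2.
k = 2: k! = 2 and 2^k = 4, so 2 ≤ 4.
k = 3: k! = 6 and 2^k = 8, so 6 ≤ 8.
k = 4: k! = 24 and 2^k = 16, so 24 > 16.
So k = 4 is the smallest counterexample.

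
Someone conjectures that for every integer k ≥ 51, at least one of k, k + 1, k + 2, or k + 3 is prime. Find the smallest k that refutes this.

k = 54

We need the least integer k ≥ 51 for which k, k + 1, k + 2, k + 3 are all composite.
For k = 51, 52, 53 the conclusion holds.
k = 54: 54 = 2 × 27; 55 = 5 × 11; 56 = 2 × 28; 57 = 3 × 19 — all composite.
So k = 54 is the smallest counterexample.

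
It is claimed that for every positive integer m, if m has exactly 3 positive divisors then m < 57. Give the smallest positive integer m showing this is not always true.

We need the least positive integer m for which m has exactly 3 positive divisors but the claim fails.
For m = 4, 9, 25, 49 the conclusion holds.
m = 121: τ(121) = 3; 121 ≥ 57.

m = 121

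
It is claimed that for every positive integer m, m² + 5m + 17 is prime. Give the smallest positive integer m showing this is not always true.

m = 8

m = 1: m² + 5m + 17 = 23, prime.
m = 2: m² + 5m + 17 = 31, prime.
m = 3: m² + 5m + 17 = 41, prime.
m = 4: m² + 5m + 17 = 53, prime.
m = 5: m² + 5m + 17 = 67, prime.
m = 6: m² + 5m + 17 = 83, prime.
m = 7: m² + 5m + 17 = 101, prime.
m = 8: m² + 5m + 17 = 121 = 11 × 11, composite.
So m = 8 is the smallest counterexample.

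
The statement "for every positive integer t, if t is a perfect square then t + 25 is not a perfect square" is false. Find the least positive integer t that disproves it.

t = 144

We need the least positive integer t for which t is a perfect square but t + 25 is a perfect square.
The first 11 eligible values, up to t = 121, all satisfy the conclusion.
t = 144: 144 = 12² and 144 + 25 = 169 = 13².
Thus t = 144 disproves the claim, and no smaller t works.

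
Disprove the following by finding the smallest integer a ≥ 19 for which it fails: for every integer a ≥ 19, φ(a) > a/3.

a = 24

The first 5 eligible values, up to a = 23, all satisfy the conclusion.
a = 24: φ(24) = 8 and 24/3 = 8, so φ(24) ≤ 24/3.
Thus a = 24 disproves the claim, and no smaller a works.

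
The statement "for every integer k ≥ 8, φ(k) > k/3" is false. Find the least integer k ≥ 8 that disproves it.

k = 12

We need the least integer k ≥ 8 for which the claim fails.
The first 4 eligible values, up to k = 11, all satisfy the conclusion.
k = 12: φ(12) = 4 and 12/3 = 4, so φ(12) ≤ 12/3.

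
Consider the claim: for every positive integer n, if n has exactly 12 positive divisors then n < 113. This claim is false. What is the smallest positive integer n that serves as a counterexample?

We need the least positive integer n for which n has exactly 12 positive divisors but the claim fails.
n = 60: τ(60) = 12; 60 < 113.
n = 72: τ(72) = 12; 72 < 113.
n = 84: τ(84) = 12; 84 < 113.
n = 90: τ(90) = 12; 90 < 113.
n = 96: τ(96) = 12; 96 < 113.
n = 108: τ(108) = 12; 108 < 113.
n = 126: τ(126) = 12; 126 ≥ 113.

n = 126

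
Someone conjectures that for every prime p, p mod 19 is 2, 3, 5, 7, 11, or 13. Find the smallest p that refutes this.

Check each prime p in order until the claim fails.
p = 2: 2 mod 19 = 2.
p = 3: 3 mod 19 = 3.
p = 5: 5 mod 19 = 5.
p = 7: 7 mod 19 = 7.
p = 11: 11 mod 19 = 11.
p = 13: 13 mod 19 = 13.
p = 17: 17 mod 19 = 17 — not in {2, 3, 5, 7, 11, 13}.
Hence p = 17 is a counterexample.

p = 17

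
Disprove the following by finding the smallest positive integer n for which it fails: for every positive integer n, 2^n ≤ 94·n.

We need the least positive integer n for which 2^n > 94·n.
For n = 1, 2, 3, 4, 5, 6, 7, 8, 9 the conclusion holds.
n = 10: 2^n = 1024 and 94·n = 940, so 1024 > 940.
Hence n = 10 is a counterexample.

n = 10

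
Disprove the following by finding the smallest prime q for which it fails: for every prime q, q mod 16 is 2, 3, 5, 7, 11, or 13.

q = 17

q = 2: 2 mod 16 = 2.
q = 3: 3 mod 16 = 3.
q = 5: 5 mod 16 = 5.
q = 7: 7 mod 16 = 7.
q = 11: 11 mod 16 = 11.
q = 13: 13 mod 16 = 13.
q = 17: 17 mod 16 = 1 — not in {2, 3, 5, 7, 11, 13}.
Hence q = 17 is a counterexample.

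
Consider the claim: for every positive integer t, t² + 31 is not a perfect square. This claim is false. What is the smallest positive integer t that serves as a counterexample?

t = 15

A counterexample is any positive integer t such that t² + 31 is a perfect square; we check each in order.
The first 14 eligible values, up to t = 14, all satisfy the conclusion.
t = 15: 15² + 31 = 256 = 16², a perfect square.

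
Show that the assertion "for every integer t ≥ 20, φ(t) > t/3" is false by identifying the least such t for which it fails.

t = 24

Check each integer t ≥ 20 in order until the claim fails.
t = 20: φ(20) = 8 and 20/3 = 20/3, so φ(20) > 20/3.
t = 21: φ(21) = 12 and 21/3 = 7, so φ(21) > 21/3.
t = 22: φ(22) = 10 and 22/3 = 22/3, so φ(22) > 22/3.
t = 23: φ(23) = 22 and 23/3 = 23/3, so φ(23) > 23/3.
t = 24: φ(24) = 8 and 24/3 = 8, so φ(24) ≤ 24/3.
Thus t = 24 disproves the claim, and no smaller t works.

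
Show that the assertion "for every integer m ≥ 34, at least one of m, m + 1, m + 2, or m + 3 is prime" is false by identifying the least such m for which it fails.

For m = 34, 35, 36, 37, …, 45, 46, 47 the conclusion holds.
m = 48: 48 = 2 × 24; 49 = 7 × 7; 50 = 2 × 25; 51 = 3 × 17 — all composite.
Hence m = 48 is a counterexample.

m = 48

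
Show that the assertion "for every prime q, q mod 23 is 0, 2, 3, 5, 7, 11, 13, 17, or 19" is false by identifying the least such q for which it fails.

We need the least prime q for which the claim fails.
For q = 2, 3, 5, 7, 11, 13, 17, 19, 23 the conclusion holds.
q = 29: 29 mod 23 = 6 — not in {0, 2, 3, 5, 7, 11, 13, 17, 19}.

q = 29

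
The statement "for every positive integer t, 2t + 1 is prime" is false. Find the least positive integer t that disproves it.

We need the least positive integer t for which 2t + 1 is not prime.
For t = 1, 2, 3 the conclusion holds.
t = 4: 2t + 1 = 9 = 3 × 3, composite.
Hence t = 4 is a counterexample.

t = 4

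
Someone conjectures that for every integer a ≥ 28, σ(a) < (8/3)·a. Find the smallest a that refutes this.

For a = 28, 29, 30, 31, …, 57, 58, 59 the conclusion holds.
a = 60: σ(60) = 168; 168 ≥ 160.

a = 60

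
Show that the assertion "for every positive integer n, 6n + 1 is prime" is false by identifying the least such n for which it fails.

A counterexample is any positive integer n such that 6n + 1 is not prime; we check each in order.
For n = 1, 2, 3 the conclusion holds.
n = 4: 6n + 1 = 25 = 5 × 5, composite.

n = 4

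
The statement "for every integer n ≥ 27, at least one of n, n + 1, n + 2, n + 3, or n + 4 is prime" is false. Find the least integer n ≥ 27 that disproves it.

A counterexample is any integer n ≥ 27 such that n, n + 1, n + 2, n + 3, n + 4 are all composite; we check each in order.
n = 27: 29 is prime.
n = 28: 29 is prime.
n = 29: 29 is prime.
n = 30: 31 is prime.
n = 31: 31 is prime.
n = 32: 32 = 2 × 16; 33 = 3 × 11; 34 = 2 × 17; 35 = 5 × 7; 36 = 2 × 18 — all composite.

n = 32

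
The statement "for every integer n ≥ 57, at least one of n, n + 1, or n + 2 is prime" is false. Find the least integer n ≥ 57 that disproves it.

n = 62

We need the least integer n ≥ 57 for which n, n + 1, n + 2 are all composite.
For n = 57, 58, 59, 60, 61 the conclusion holds.
n = 62: 62 = 2 × 31; 63 = 3 × 21; 64 = 2 × 32 — all composite.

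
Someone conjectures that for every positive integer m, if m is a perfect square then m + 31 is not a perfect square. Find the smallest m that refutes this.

m = 225

For m = 1, 4, 9, 16, …, 144, 169, 196 the conclusion holds.
m = 225: 225 = 15² and 225 + 31 = 256 = 16².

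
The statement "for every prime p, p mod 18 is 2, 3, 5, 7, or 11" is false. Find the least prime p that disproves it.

We need the least prime p for which the claim fails.
p = 2: 2 mod 18 = 2.
p = 3: 3 mod 18 = 3.
p = 5: 5 mod 18 = 5.
p = 7: 7 mod 18 = 7.
p = 11: 11 mod 18 = 11.
p = 13: 13 mod 18 = 13 — not in {2, 3, 5, 7, 11}.
Thus p = 13 disproves the claim, and no smaller p works.

p = 13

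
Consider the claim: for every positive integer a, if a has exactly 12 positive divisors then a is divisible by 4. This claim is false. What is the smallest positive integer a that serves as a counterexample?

Check each positive integer a in order until a has exactly 12 positive divisors but a is not divisible by 4.
For a = 60, 72, 84 the conclusion holds.
a = 90: τ(90) = 12; 90 mod 4 = 2.

a = 90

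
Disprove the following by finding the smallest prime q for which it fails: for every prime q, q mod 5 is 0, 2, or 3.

q = 11

q = 2: 2 mod 5 = 2.
q = 3: 3 mod 5 = 3.
q = 5: 5 mod 5 = 0.
q = 7: 7 mod 5 = 2.
q = 11: 11 mod 5 = 1 — not in {0, 2, 3}.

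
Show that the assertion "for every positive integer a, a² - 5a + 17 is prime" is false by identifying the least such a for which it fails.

The first 12 eligible values, up to a = 12, all satisfy the conclusion.
a = 13: a² - 5a + 17 = 121 = 11 × 11, composite.
So a = 13 is the smallest counterexample.

a = 13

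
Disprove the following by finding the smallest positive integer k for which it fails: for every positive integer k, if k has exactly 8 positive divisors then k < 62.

We need the least positive integer k for which k has exactly 8 positive divisors but the claim fails.
For k = 24, 30, 40, 42, 54, 56 the conclusion holds.
k = 66: τ(66) = 8; 66 ≥ 62.
So k = 66 is the smallest counterexample.

k = 66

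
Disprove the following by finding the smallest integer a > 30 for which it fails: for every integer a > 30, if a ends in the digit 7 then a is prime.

Check each integer a > 30 in order until a ends in the digit 7 but a is not prime.
a = 37: 37 ends in 7 and is prime.
a = 47: 47 ends in 7 and is prime.
a = 57: 57 ends in 7; 57 = 3 × 19, composite.
So a = 57 is the smallest counterexample.

a = 57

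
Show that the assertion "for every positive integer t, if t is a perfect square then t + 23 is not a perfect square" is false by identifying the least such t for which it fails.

Check each positive integer t in order until t is a perfect square but t + 23 is a perfect square.
The first 10 eligible values, up to t = 100, all satisfy the conclusion.
t = 121: 121 = 11² and 121 + 23 = 144 = 12².

t = 121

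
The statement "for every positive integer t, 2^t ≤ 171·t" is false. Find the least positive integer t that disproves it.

t = 11

Check each positive integer t in order until 2^t > 171·t.
For t = 1, 2, 3, 4, 5, 6, 7, 8, 9, 10 the conclusion holds.
t = 11: 2^t = 2048 and 171·t = 1881, so 2048 > 1881.
So t = 11 is the smallest counterexample.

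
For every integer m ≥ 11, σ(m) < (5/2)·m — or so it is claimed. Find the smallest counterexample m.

m = 24

We need the least integer m ≥ 11 for which the claim fails.
For m = 11, 12, 13, 14, …, 21, 22, 23 the conclusion holds.
m = 24: σ(24) = 60; 60 ≥ 60.
Hence m = 24 is a counterexample.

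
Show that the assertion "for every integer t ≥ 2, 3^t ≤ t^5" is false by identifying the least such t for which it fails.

We need the least integer t ≥ 2 for which 3^t > t^5.
For t = 2, 3, 4, 5, 6, 7, 8, 9, 10 the conclusion holds.
t = 11: 3^t = 177147 and t^5 = 161051, so 177147 > 161051.
Hence t = 11 is a counterexample.

t = 11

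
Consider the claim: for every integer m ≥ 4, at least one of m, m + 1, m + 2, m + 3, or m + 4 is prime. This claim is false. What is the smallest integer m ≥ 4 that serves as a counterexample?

We need the least integer m ≥ 4 for which m, m + 1, m + 2, m + 3, m + 4 are all composite.
The first 20 eligible values, up to m = 23, all satisfy the conclusion.
m = 24: 24 = 2 × 12; 25 = 5 × 5; 26 = 2 × 13; 27 = 3 × 9; 28 = 2 × 14 — all composite.
So m = 24 is the smallest counterexample.

m = 24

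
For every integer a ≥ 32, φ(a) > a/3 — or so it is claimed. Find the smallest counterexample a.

a = 36

A counterexample is any integer a ≥ 32 such that the claim fails; we check each in order.
The first 4 eligible values, up to a = 35, all satisfy the conclusion.
a = 36: φ(36) = 12 and 36/3 = 12, so φ(36) ≤ 36/3.
Hence a = 36 is a counterexample.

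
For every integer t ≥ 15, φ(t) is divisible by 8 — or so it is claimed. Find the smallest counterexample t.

We need the least integer t ≥ 15 for which φ(t) is not divisible by 8.
t = 15: φ(15) = 8; 8 mod 8 = 0.
t = 16: φ(16) = 8; 8 mod 8 = 0.
t = 17: φ(17) = 16; 16 mod 8 = 0.
t = 18: φ(18) = 6; 6 mod 8 = 6.

t = 18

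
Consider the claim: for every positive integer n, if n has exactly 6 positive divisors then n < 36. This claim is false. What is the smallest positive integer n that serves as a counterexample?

A counterexample is any positive integer n such that n has exactly 6 positive divisors but the claim fails; we check each in order.
For n = 12, 18, 20, 28, 32 the conclusion holds.
n = 44: τ(44) = 6; 44 ≥ 36.

n = 44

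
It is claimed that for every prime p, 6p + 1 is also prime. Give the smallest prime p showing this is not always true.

We need the least prime p for which 6p + 1 is not prime.
The first 7 eligible values, up to p = 17, all satisfy the conclusion.
p = 19: 6p + 1 = 115 = 5 × 23, not prime.
Thus p = 19 disproves the claim, and no smaller p works.

p = 19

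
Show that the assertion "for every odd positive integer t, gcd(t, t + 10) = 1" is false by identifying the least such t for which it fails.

t = 5

t = 1: gcd(1, 11) = 1.
t = 3: gcd(3, 13) = 1.
t = 5: gcd(5, 15) = 5.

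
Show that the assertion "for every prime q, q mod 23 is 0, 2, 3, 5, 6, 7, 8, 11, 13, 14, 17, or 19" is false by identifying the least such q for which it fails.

q = 41

The first 12 eligible values, up to q = 37, all satisfy the conclusion.
q = 41: 41 mod 23 = 18 — not in {0, 2, 3, 5, 6, 7, 8, 11, 13, 14, 17, 19}.
So q = 41 is the smallest counterexample.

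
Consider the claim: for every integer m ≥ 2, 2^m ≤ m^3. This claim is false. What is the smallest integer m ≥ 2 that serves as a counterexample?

m = 10

Check each integer m ≥ 2 in order until 2^m > m^3.
For m = 2, 3, 4, 5, 6, 7, 8, 9 the conclusion holds.
m = 10: 2^m = 1024 and m^3 = 1000, so 1024 > 1000.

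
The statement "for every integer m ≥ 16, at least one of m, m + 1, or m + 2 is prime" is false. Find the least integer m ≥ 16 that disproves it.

Check each integer m ≥ 16 in order until m, m + 1, m + 2 are all composite.
The first 4 eligible values, up to m = 19, all satisfy the conclusion.
m = 20: 20 = 2 × 10; 21 = 3 × 7; 22 = 2 × 11 — all composite.
Thus m = 20 disproves the claim, and no smaller m works.

m = 20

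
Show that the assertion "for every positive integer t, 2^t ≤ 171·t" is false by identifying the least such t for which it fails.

t = 11

For t = 1, 2, 3, 4, 5, 6, 7, 8, 9, 10 the conclusion holds.
t = 11: 2^t = 2048 and 171·t = 1881, so 2048 > 1881.
So t = 11 is the smallest counterexample.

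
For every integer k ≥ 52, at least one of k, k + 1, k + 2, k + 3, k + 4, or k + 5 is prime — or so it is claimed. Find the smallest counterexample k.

k = 90

For k = 52, 53, 54, 55, …, 87, 88, 89 the conclusion holds.
k = 90: 90 = 2 × 45; 91 = 7 × 13; 92 = 2 × 46; 93 = 3 × 31; 94 = 2 × 47; 95 = 5 × 19 — all composite.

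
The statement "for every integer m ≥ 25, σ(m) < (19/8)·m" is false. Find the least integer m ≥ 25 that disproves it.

m = 30

Check each integer m ≥ 25 in order until the claim fails.
The first 5 eligible values, up to m = 29, all satisfy the conclusion.
m = 30: σ(30) = 72; 72 ≥ 285/4.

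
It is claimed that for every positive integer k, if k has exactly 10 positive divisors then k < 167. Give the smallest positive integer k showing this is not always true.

A counterexample is any positive integer k such that k has exactly 10 positive divisors but the claim fails; we check each in order.
The first 4 eligible values, up to k = 162, all satisfy the conclusion.
k = 176: τ(176) = 10; 176 ≥ 167.

k = 176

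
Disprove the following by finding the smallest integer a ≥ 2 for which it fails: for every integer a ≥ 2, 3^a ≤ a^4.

Check each integer a ≥ 2 in order until 3^a > a^4.
The first 6 eligible values, up to a = 7, all satisfy the conclusion.
a = 8: 3^a = 6561 and a^4 = 4096, so 6561 > 4096.

a = 8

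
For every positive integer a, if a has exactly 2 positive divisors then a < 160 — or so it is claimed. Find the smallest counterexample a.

a = 163

For a = 2, 3, 5, 7, …, 149, 151, 157 the conclusion holds.
a = 163: τ(163) = 2; 163 ≥ 160.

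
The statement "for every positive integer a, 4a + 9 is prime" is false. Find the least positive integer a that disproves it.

a = 3

Check each positive integer a in order until 4a + 9 is not prime.
For a = 1, 2 the conclusion holds.
a = 3: 4a + 9 = 21 = 3 × 7, composite.
Thus a = 3 disproves the claim, and no smaller a works.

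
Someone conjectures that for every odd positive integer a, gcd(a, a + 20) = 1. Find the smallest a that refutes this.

a = 5

Check each odd positive integer a in order until gcd(a, a + 20) > 1.
a = 1: gcd(1, 21) = 1.
a = 3: gcd(3, 23) = 1.
a = 5: gcd(5, 25) = 5.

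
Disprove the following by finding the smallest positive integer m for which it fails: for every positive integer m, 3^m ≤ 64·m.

m = 6

Check each positive integer m in order until 3^m > 64·m.
m = 1: 3^m = 3 and 64·m = 64, so 3 ≤ 64.
m = 2: 3^m = 9 and 64·m = 128, so 9 ≤ 128.
m = 3: 3^m = 27 and 64·m = 192, so 27 ≤ 192.
m = 4: 3^m = 81 and 64·m = 256, so 81 ≤ 256.
m = 5: 3^m = 243 and 64·m = 320, so 243 ≤ 320.
m = 6: 3^m = 729 and 64·m = 384, so 729 > 384.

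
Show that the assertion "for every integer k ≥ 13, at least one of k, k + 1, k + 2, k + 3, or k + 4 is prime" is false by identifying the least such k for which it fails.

k = 24

For k = 13, 14, 15, 16, …, 21, 22, 23 the conclusion holds.
k = 24: 24 = 2 × 12; 25 = 5 × 5; 26 = 2 × 13; 27 = 3 × 9; 28 = 2 × 14 — all composite.
So k = 24 is the smallest counterexample.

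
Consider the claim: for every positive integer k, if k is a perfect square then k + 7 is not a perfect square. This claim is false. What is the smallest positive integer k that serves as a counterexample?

k = 1: 1 + 7 = 8, not a perfect square.
k = 4: 4 + 7 = 11, not a perfect square.
k = 9: 9 = 3² and 9 + 7 = 16 = 4².
Thus k = 9 disproves the claim, and no smaller k works.

k = 9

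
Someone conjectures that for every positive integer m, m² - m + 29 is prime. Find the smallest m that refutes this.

m = 3

We need the least positive integer m for which m² - m + 29 is not prime.
m = 1: m² - m + 29 = 29, prime.
m = 2: m² - m + 29 = 31, prime.
m = 3: m² - m + 29 = 35 = 5 × 7, composite.
So m = 3 is the smallest counterexample.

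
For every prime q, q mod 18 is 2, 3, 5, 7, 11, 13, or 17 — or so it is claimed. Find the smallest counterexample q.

q = 19

We need the least prime q for which the claim fails.
For q = 2, 3, 5, 7, 11, 13, 17 the conclusion holds.
q = 19: 19 mod 18 = 1 — not in {2, 3, 5, 7, 11, 13, 17}.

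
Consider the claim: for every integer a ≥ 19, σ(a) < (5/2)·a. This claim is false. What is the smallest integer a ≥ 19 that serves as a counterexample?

Check each integer a ≥ 19 in order until the claim fails.
The first 5 eligible values, up to a = 23, all satisfy the conclusion.
a = 24: σ(24) = 60; 60 ≥ 60.

a = 24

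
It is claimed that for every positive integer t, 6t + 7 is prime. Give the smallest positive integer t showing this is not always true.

We need the least positive integer t for which 6t + 7 is not prime.
For t = 1, 2 the conclusion holds.
t = 3: 6t + 7 = 25 = 5 × 5, composite.
So t = 3 is the smallest counterexample.

t = 3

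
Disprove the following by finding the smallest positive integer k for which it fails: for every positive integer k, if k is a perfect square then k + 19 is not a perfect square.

k = 1: 1 + 19 = 20, not a perfect square.
k = 4: 4 + 19 = 23, not a perfect square.
k = 9: 9 + 19 = 28, not a perfect square.
k = 16: 16 + 19 = 35, not a perfect square.
k = 25: 25 + 19 = 44, not a perfect square.
k = 36: 36 + 19 = 55, not a perfect square.
k = 49: 49 + 19 = 68, not a perfect square.
k = 64: 64 + 19 = 83, not a perfect square.
k = 81: 81 = 9² and 81 + 19 = 100 = 10².
Thus k = 81 disproves the claim, and no smaller k works.

k = 81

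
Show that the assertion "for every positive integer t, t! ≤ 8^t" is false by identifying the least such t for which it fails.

t = 20

A counterexample is any positive integer t such that t! > 8^t; we check each in order.
For t = 1, 2, 3, 4, …, 17, 18, 19 the conclusion holds.
t = 20: t! = 2432902008176640000 and 8^t = 1152921504606846976, so 2432902008176640000 > 1152921504606846976.
Hence t = 20 is a counterexample.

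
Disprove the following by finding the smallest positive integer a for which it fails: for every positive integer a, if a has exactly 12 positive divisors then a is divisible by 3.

A counterexample is any positive integer a such that a has exactly 12 positive divisors but a is not divisible by 3; we check each in order.
For a = 60, 72, 84, 90, 96, 108, 126, 132 the conclusion holds.
a = 140: τ(140) = 12; 140 mod 3 = 2.
Hence a = 140 is a counterexample.

a = 140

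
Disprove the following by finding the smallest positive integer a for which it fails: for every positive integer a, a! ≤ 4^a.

A counterexample is any positive integer a such that a! > 4^a; we check each in order.
a = 1: a! = 1 and 4^a = 4, so 1 ≤ 4.
a = 2: a! = 2 and 4^a = 16, so 2 ≤ 16.
a = 3: a! = 6 and 4^a = 64, so 6 ≤ 64.
a = 4: a! = 24 and 4^a = 256, so 24 ≤ 256.
a = 5: a! = 120 and 4^a = 1024, so 120 ≤ 1024.
a = 6: a! = 720 and 4^a = 4096, so 720 ≤ 4096.
a = 7: a! = 5040 and 4^a = 16384, so 5040 ≤ 16384.
a = 8: a! = 40320 and 4^a = 65536, so 40320 ≤ 65536.
a = 9: a! = 362880 and 4^a = 262144, so 362880 > 262144.

a = 9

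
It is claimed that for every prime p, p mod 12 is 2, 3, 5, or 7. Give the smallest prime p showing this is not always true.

p = 11

The first 4 eligible values, up to p = 7, all satisfy the conclusion.
p = 11: 11 mod 12 = 11 — not in {2, 3, 5, 7}.
Hence p = 11 is a counterexample.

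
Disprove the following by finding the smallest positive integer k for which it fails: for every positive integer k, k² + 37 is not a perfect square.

k = 18

We need the least positive integer k for which k² + 37 is a perfect square.
For k = 1, 2, 3, 4, …, 15, 16, 17 the conclusion holds.
k = 18: 18² + 37 = 361 = 19², a perfect square.
Thus k = 18 disproves the claim, and no smaller k works.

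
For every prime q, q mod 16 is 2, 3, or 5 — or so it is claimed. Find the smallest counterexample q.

q = 7

A counterexample is any prime q such that the claim fails; we check each in order.
For q = 2, 3, 5 the conclusion holds.
q = 7: 7 mod 16 = 7 — not in {2, 3, 5}.
So q = 7 is the smallest counterexample.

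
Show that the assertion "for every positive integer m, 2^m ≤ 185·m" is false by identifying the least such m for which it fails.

For m = 1, 2, 3, 4, 5, 6, 7, 8, 9, 10 the conclusion holds.
m = 11: 2^m = 2048 and 185·m = 2035, so 2048 > 2035.
Thus m = 11 disproves the claim, and no smaller m works.

m = 11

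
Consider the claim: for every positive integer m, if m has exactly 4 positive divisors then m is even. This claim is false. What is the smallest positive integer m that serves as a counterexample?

m = 15

For m = 6, 8, 10, 14 the conclusion holds.
m = 15: divisors of 15: 1, 3, 5, 15; 15 is odd.
So m = 15 is the smallest counterexample.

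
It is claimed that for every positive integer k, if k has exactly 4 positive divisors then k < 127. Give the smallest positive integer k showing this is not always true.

We need the least positive integer k for which k has exactly 4 positive divisors but the claim fails.
For k = 6, 8, 10, 14, …, 122, 123, 125 the conclusion holds.
k = 129: τ(129) = 4; 129 ≥ 127.

k = 129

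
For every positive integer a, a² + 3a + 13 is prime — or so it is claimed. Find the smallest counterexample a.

a = 9

A counterexample is any positive integer a such that a² + 3a + 13 is not prime; we check each in order.
The first 8 eligible values, up to a = 8, all satisfy the conclusion.
a = 9: a² + 3a + 13 = 121 = 11 × 11, composite.
Hence a = 9 is a counterexample.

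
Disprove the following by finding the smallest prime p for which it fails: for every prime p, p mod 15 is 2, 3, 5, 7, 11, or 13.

p = 19

Check each prime p in order until the claim fails.
For p = 2, 3, 5, 7, 11, 13, 17 the conclusion holds.
p = 19: 19 mod 15 = 4 — not in {2, 3, 5, 7, 11, 13}.
So p = 19 is the smallest counterexample.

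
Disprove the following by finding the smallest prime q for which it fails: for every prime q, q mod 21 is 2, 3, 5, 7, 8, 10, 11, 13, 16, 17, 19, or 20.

We need the least prime q for which the claim fails.
For q = 2, 3, 5, 7, …, 31, 37, 41 the conclusion holds.
q = 43: 43 mod 21 = 1 — not in {2, 3, 5, 7, 8, 10, 11, 13, 16, 17, 19, 20}.

q = 43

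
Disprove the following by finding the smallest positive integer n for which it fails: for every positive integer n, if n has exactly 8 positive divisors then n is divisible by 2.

A counterexample is any positive integer n such that n has exactly 8 positive divisors but n is not divisible by 2; we check each in order.
For n = 24, 30, 40, 42, …, 88, 102, 104 the conclusion holds.
n = 105: τ(105) = 8; 105 mod 2 = 1.
So n = 105 is the smallest counterexample.

n = 105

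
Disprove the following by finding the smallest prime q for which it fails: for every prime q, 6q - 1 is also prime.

We need the least prime q for which 6q - 1 is not prime.
For q = 2, 3, 5, 7 the conclusion holds.
q = 11: 6q - 1 = 65 = 5 × 13, not prime.
So q = 11 is the smallest counterexample.

q = 11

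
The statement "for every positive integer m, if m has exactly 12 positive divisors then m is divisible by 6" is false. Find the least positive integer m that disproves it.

m = 140

The first 8 eligible values, up to m = 132, all satisfy the conclusion.
m = 140: τ(140) = 12; 140 mod 6 = 2.
Hence m = 140 is a counterexample.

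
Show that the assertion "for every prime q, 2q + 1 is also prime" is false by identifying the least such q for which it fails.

q = 7

Check each prime q in order until 2q + 1 is not prime.
q = 2: 2q + 1 = 5, prime.
q = 3: 2q + 1 = 7, prime.
q = 5: 2q + 1 = 11, prime.
q = 7: 2q + 1 = 15 = 3 × 5, not prime.
Thus q = 7 disproves the claim, and no smaller q works.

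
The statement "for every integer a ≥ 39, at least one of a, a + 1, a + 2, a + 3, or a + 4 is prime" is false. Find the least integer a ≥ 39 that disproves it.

a = 48

Check each integer a ≥ 39 in order until a, a + 1, a + 2, a + 3, a + 4 are all composite.
For a = 39, 40, 41, 42, 43, 44, 45, 46, 47 the conclusion holds.
a = 48: 48 = 2 × 24; 49 = 7 × 7; 50 = 2 × 25; 51 = 3 × 17; 52 = 2 × 26 — all composite.
So a = 48 is the smallest counterexample.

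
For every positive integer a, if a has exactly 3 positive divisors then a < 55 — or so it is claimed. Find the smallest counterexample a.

a = 121

a = 4: τ(4) = 3; 4 < 55.
a = 9: τ(9) = 3; 9 < 55.
a = 25: τ(25) = 3; 25 < 55.
a = 49: τ(49) = 3; 49 < 55.
a = 121: τ(121) = 3; 121 ≥ 55.
Thus a = 121 disproves the claim, and no smaller a works.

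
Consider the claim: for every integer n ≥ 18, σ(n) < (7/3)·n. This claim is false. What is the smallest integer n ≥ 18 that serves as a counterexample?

n = 24

We need the least integer n ≥ 18 for which the claim fails.
The first 6 eligible values, up to n = 23, all satisfy the conclusion.
n = 24: σ(24) = 60; 60 ≥ 56.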